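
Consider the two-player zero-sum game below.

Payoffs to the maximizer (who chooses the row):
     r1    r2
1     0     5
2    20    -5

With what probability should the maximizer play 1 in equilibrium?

5/6

Row minima are 0 and -5, so the maximizer's maximin is 0; column maxima are 20 and 5, so the minimizer's minimax is 5. These differ, so the equilibrium is in mixed strategies.
Let the maximizer play 1 with probability p. The minimizer is indifferent when 20(1−p) = 5p − 5(1−p), giving p = 5/6.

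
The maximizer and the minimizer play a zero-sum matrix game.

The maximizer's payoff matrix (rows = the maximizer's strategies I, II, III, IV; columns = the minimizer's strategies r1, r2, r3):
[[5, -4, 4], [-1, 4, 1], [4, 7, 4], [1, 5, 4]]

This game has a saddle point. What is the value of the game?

Row minima: -4, -1, 4, 1 → the maximizer's maximin is 4.
Column maxima: 5, 7, 4 → the minimizer's minimax is 4.
They coincide at (III, r3), so the value is 4.

4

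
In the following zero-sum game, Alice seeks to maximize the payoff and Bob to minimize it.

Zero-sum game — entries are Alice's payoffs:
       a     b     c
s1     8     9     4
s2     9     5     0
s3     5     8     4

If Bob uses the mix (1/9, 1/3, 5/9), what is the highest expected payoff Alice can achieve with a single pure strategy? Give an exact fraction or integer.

55/9

s1: (8)·(1/9) + (9)·(1/3) + (4)·(5/9) = 55/9.
s2: (9)·(1/9) + (5)·(1/3) + (0)·(5/9) = 8/3.
s3: (5)·(1/9) + (8)·(1/3) + (4)·(5/9) = 49/9.
The best pure response is s1 with expected payoff 55/9.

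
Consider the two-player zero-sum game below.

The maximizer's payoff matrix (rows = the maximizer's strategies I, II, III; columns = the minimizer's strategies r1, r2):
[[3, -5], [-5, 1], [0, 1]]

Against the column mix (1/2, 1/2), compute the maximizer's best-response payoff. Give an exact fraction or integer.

I: (3)·(1/2) + (-5)·(1/2) = -1.
II: (-5)·(1/2) + (1)·(1/2) = -2.
III: (0)·(1/2) + (1)·(1/2) = 1/2.
The best pure response is III with expected payoff 1/2.

1/2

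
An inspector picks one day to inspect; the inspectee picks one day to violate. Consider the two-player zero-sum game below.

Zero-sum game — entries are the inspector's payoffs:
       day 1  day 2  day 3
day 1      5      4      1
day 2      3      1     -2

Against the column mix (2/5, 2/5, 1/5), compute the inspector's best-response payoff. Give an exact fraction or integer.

19/5

day 1: (5)·(2/5) + (4)·(2/5) + (1)·(1/5) = 19/5.
day 2: (3)·(2/5) + (1)·(2/5) + (-2)·(1/5) = 6/5.
The best pure response is day 1 with expected payoff 19/5.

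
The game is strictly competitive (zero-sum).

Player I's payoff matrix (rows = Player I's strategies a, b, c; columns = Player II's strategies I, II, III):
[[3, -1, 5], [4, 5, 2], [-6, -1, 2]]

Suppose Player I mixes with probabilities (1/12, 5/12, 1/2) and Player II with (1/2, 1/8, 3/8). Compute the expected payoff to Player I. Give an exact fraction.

Against (1/2, 1/8, 3/8), each row's expected payoff is a: 13/4; b: 27/8; c: -19/8.
Taking the (1/12, 5/12, 1/2)-weighted average: (1/12)·(13/4) + (5/12)·(27/8) + (1/2)·(-19/8) = 47/96.

47/96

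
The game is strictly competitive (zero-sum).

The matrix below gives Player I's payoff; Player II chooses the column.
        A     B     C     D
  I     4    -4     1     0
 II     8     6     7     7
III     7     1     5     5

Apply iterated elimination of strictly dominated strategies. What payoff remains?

6

Row III is strictly dominated by row II (8>7, 6>1, 7>5, 7>5); eliminate III.
Column C is strictly dominated by B for Player II (-4<1, 6<7); eliminate C.
Row I is strictly dominated by row II (8>4, 6>-4, 7>0); eliminate I.
Column A is strictly dominated by B for Player II (6<8); eliminate A.
Column D is strictly dominated by B for Player II (6<7); eliminate D.
Only (II, B) remains, with payoff 6.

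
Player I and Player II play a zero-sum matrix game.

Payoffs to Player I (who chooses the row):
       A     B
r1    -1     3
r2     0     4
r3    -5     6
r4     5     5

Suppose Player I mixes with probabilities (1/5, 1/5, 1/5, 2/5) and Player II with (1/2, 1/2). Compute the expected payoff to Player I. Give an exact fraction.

27/10

Against (1/2, 1/2), each row's expected payoff is r1: 1; r2: 2; r3: 1/2; r4: 5.
Taking the (1/5, 1/5, 1/5, 2/5)-weighted average: (1/5)·(1) + (1/5)·(2) + (1/5)·(1/2) + (2/5)·(5) = 27/10.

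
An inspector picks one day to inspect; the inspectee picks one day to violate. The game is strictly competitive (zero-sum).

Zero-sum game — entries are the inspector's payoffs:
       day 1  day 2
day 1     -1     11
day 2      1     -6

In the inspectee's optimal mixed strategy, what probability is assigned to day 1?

Row minima are -1 and -6, so the inspector's maximin is -1; column maxima are 1 and 11, so the inspectee's minimax is 1. These differ, so the equilibrium is in mixed strategies.
Let the inspectee play day 1 with probability q. The inspector is indifferent when −q + 11(1−q) = q − 6(1−q), giving q = 17/19.

17/19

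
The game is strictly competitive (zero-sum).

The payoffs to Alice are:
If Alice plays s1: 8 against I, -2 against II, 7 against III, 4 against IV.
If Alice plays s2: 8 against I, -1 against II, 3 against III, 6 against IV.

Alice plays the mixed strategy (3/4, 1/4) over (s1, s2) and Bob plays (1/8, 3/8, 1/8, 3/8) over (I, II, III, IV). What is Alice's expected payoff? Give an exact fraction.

Against (1/8, 3/8, 1/8, 3/8), each row's expected payoff is s1: 21/8; s2: 13/4.
Taking the (3/4, 1/4)-weighted average: (3/4)·(21/8) + (1/4)·(13/4) = 89/32.

89/32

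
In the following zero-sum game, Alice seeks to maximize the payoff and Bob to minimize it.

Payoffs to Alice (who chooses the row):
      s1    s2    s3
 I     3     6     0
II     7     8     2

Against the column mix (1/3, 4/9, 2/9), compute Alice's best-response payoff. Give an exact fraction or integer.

I: (3)·(1/3) + (6)·(4/9) + (0)·(2/9) = 11/3.
II: (7)·(1/3) + (8)·(4/9) + (2)·(2/9) = 19/3.
The best pure response is II with expected payoff 19/3.

19/3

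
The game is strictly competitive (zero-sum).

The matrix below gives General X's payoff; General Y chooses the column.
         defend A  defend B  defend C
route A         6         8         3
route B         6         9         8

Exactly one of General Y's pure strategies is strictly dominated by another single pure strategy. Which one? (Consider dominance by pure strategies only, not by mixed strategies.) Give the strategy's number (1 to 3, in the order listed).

2

General Y prefers columns that give General X less. Compare defend B with defend A: 6 < 8, 6 < 9.
So defend A strictly dominates defend B for General Y; defend B is strictly dominated.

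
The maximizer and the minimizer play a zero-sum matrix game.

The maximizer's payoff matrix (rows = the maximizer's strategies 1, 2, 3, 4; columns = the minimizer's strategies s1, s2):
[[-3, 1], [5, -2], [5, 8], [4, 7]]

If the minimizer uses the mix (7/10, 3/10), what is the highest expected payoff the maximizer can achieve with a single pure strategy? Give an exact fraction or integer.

59/10

1: (-3)·(7/10) + (1)·(3/10) = -9/5.
2: (5)·(7/10) + (-2)·(3/10) = 29/10.
3: (5)·(7/10) + (8)·(3/10) = 59/10.
4: (4)·(7/10) + (7)·(3/10) = 49/10.
The best pure response is 3 with expected payoff 59/10.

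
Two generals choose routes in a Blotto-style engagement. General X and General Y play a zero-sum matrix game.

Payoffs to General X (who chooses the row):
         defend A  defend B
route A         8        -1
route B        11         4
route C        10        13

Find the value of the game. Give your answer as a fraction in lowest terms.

103/10

Row route A is strictly dominated by row route B, so General X never plays it.
The remaining 2×2 game on (route B, route C) × (defend A, defend B) has no saddle point. Let General X play route B with probability p; indifference gives 11p + 10(1−p) = 4p + 13(1−p), so p = 3/10.
Similarly General Y's optimal q on defend A is 9/10, and the value is 11·(9/10) + (4)·(1/10) = 103/10.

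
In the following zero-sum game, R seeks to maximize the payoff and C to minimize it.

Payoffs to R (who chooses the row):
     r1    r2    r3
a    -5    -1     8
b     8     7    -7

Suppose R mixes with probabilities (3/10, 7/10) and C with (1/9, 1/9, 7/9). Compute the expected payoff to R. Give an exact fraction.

-44/45

Against (1/9, 1/9, 7/9), each row's expected payoff is a: 50/9; b: -34/9.
Taking the (3/10, 7/10)-weighted average: (3/10)·(50/9) + (7/10)·(-34/9) = -44/45.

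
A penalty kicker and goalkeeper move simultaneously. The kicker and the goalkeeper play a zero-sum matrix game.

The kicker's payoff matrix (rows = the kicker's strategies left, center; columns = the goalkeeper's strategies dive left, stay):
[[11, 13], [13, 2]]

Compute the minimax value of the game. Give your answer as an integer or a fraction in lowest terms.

147/13

Row minima are 11 and 2, so the kicker's maximin is 11; column maxima are 13 and 13, so the goalkeeper's minimax is 13. These differ, so the equilibrium is in mixed strategies.
Let the kicker play left with probability p. The goalkeeper is indifferent when 11p + 13(1−p) = 13p + 2(1−p), giving p = 11/13.
Let the goalkeeper play dive left with probability q. The kicker is indifferent when 11q + 13(1−q) = 13q + 2(1−q), giving q = 11/13.
The value is 11·(11/13) + (13)·(2/13) = 147/13.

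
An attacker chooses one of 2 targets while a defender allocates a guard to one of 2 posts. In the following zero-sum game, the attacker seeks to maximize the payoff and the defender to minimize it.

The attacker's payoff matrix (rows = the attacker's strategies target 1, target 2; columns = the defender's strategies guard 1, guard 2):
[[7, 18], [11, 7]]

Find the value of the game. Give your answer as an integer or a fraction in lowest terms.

149/15

Row minima are 7 and 7, so the attacker's maximin is 7; column maxima are 11 and 18, so the defender's minimax is 11. These differ, so the equilibrium is in mixed strategies.
Let the attacker play target 1 with probability p. The defender is indifferent when 7p + 11(1−p) = 18p + 7(1−p), giving p = 4/15.
Let the defender play guard 1 with probability q. The attacker is indifferent when 7q + 18(1−q) = 11q + 7(1−q), giving q = 11/15.
The value is 7·(11/15) + (18)·(4/15) = 149/15.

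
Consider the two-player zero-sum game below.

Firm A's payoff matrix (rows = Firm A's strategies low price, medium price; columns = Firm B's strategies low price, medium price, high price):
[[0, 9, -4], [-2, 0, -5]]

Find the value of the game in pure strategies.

-4

Row minima: -4, -5 → Firm A's maximin is -4.
Column maxima: 0, 9, -4 → Firm B's minimax is -4.
They coincide at (low price, high price), so the value is -4.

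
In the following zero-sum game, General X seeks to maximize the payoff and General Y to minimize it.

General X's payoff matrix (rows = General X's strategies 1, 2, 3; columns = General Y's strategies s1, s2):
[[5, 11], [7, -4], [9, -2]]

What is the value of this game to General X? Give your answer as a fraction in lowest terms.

Row 2 is strictly dominated by row 3, so General X never plays it.
The remaining 2×2 game on (1, 3) × (s1, s2) has no saddle point. Let General X play 1 with probability p; indifference gives 5p + 9(1−p) = 11p − 2(1−p), so p = 11/17.
Similarly General Y's optimal q on s1 is 13/17, and the value is 5·(13/17) + (11)·(4/17) = 109/17.

109/17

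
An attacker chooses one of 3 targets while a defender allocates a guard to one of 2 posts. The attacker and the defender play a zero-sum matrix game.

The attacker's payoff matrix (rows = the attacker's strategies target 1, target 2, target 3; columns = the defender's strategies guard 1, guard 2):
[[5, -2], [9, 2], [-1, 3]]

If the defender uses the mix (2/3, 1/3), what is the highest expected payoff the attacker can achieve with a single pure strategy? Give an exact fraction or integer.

20/3

target 1: (5)·(2/3) + (-2)·(1/3) = 8/3.
target 2: (9)·(2/3) + (2)·(1/3) = 20/3.
target 3: (-1)·(2/3) + (3)·(1/3) = 1/3.
The best pure response is target 2 with expected payoff 20/3.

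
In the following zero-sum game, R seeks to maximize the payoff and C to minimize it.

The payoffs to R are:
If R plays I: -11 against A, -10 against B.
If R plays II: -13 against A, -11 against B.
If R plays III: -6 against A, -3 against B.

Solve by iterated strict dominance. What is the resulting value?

Column B is strictly dominated by A for C (-11<-10, -13<-11, -6<-3); eliminate B.
Row II is strictly dominated by row I (-11>-13); eliminate II.
Row I is strictly dominated by row III (-6>-11); eliminate I.
Only (III, A) remains, with payoff -6.

-6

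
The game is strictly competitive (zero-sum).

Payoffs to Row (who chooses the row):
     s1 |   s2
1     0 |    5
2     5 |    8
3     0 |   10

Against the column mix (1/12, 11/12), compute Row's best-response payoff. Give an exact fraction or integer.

1: (0)·(1/12) + (5)·(11/12) = 55/12.
2: (5)·(1/12) + (8)·(11/12) = 31/4.
3: (0)·(1/12) + (10)·(11/12) = 55/6.
The best pure response is 3 with expected payoff 55/6.

55/6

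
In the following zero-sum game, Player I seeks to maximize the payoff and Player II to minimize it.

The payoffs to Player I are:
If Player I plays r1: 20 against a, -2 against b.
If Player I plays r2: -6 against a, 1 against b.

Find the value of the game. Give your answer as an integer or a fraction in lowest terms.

Row minima are -2 and -6, so Player I's maximin is -2; column maxima are 20 and 1, so Player II's minimax is 1. These differ, so the equilibrium is in mixed strategies.
Let Player I play r1 with probability p. Player II is indifferent when 20p − 6(1−p) = −2p + (1−p), giving p = 7/29.
Let Player II play a with probability q. Player I is indifferent when 20q − 2(1−q) = −6q + (1−q), giving q = 3/29.
The value is 20·(3/29) + (-2)·(26/29) = 8/29.

8/29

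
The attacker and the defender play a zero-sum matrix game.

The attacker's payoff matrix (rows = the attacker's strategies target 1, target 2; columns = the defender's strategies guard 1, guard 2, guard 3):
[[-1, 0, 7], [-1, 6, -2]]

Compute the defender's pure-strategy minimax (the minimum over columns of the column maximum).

-1

The worst case (largest entry) in each column is guard 1: -1, guard 2: 6, guard 3: 7.
The best (smallest) of these is -1.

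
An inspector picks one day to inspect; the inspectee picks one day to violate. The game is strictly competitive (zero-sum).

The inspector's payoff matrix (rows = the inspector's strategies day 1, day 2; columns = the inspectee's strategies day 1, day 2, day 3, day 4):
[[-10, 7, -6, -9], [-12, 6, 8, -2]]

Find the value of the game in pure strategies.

Row minima: -10, -12 → the inspector's maximin is -10.
Column maxima: -10, 7, 8, -2 → the inspectee's minimax is -10.
They coincide at (day 1, day 1), so the value is -10.

-10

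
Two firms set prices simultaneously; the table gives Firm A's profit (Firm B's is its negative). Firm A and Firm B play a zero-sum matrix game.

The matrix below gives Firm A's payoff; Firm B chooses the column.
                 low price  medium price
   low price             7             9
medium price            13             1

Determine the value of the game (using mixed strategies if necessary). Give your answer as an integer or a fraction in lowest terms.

55/7

Row minima are 7 and 1, so Firm A's maximin is 7; column maxima are 13 and 9, so Firm B's minimax is 9. These differ, so the equilibrium is in mixed strategies.
Let Firm A play low price with probability p. Firm B is indifferent when 7p + 13(1−p) = 9p + (1−p), giving p = 6/7.
Let Firm B play low price with probability q. Firm A is indifferent when 7q + 9(1−q) = 13q + (1−q), giving q = 4/7.
The value is 7·(4/7) + (9)·(3/7) = 55/7.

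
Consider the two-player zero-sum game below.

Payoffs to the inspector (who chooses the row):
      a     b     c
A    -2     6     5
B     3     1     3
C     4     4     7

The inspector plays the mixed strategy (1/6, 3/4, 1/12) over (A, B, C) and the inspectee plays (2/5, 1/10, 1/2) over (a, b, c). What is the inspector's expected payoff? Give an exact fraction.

Against (2/5, 1/10, 1/2), each row's expected payoff is A: 23/10; B: 14/5; C: 11/2.
Taking the (1/6, 3/4, 1/12)-weighted average: (1/6)·(23/10) + (3/4)·(14/5) + (1/12)·(11/2) = 353/120.

353/120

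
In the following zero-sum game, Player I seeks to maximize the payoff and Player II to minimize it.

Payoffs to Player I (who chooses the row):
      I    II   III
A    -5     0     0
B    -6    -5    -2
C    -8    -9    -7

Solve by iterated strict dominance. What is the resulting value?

Column III is strictly dominated by I for Player II (-5<0, -6<-2, -8<-7); eliminate III.
Row C is strictly dominated by row A (-5>-8, 0>-9); eliminate C.
Row B is strictly dominated by row A (-5>-6, 0>-5); eliminate B.
Column II is strictly dominated by I for Player II (-5<0); eliminate II.
Only (A, I) remains, with payoff -5.

-5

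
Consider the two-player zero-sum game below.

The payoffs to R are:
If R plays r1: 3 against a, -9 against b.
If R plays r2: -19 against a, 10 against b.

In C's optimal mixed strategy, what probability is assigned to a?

19/41

Row minima are -9 and -19, so R's maximin is -9; column maxima are 3 and 10, so C's minimax is 3. These differ, so the equilibrium is in mixed strategies.
Let C play a with probability q. R is indifferent when 3q − 9(1−q) = −19q + 10(1−q), giving q = 19/41.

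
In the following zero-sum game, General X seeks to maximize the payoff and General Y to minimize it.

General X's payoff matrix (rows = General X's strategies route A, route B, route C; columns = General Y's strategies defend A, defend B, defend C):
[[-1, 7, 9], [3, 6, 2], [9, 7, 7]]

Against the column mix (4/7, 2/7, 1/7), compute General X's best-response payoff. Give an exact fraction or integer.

57/7

route A: (-1)·(4/7) + (7)·(2/7) + (9)·(1/7) = 19/7.
route B: (3)·(4/7) + (6)·(2/7) + (2)·(1/7) = 26/7.
route C: (9)·(4/7) + (7)·(2/7) + (7)·(1/7) = 57/7.
The best pure response is route C with expected payoff 57/7.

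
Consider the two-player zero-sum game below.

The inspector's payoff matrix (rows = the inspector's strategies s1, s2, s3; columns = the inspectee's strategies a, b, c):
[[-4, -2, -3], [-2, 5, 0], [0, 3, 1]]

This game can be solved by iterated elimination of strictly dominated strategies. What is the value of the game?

0

Column c is strictly dominated by a for the inspectee (-4<-3, -2<0, 0<1); eliminate c.
Column b is strictly dominated by a for the inspectee (-4<-2, -2<5, 0<3); eliminate b.
Row s2 is strictly dominated by row s3 (0>-2); eliminate s2.
Row s1 is strictly dominated by row s3 (0>-4); eliminate s1.
Only (s3, a) remains, with payoff 0.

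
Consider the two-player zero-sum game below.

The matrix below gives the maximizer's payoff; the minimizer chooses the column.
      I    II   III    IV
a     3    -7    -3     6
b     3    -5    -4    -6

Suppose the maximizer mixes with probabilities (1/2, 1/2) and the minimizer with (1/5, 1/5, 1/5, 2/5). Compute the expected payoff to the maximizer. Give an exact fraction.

-13/10

Against (1/5, 1/5, 1/5, 2/5), each row's expected payoff is a: 1; b: -18/5.
Taking the (1/2, 1/2)-weighted average: (1/2)·(1) + (1/2)·(-18/5) = -13/10.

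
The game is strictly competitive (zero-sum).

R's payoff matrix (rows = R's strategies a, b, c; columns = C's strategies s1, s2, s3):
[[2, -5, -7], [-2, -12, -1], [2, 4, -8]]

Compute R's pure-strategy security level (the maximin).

-7

The worst-case payoff for each row is a: -7, b: -12, c: -8.
The best of these is -7.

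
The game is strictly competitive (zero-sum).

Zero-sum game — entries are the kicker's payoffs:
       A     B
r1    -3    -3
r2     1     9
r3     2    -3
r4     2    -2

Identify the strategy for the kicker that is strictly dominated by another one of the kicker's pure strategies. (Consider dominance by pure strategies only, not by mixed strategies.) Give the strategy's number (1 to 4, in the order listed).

1

Compare r1 with r2: 1 > -3, 9 > -3.
So r2 strictly dominates r1 for the kicker; r1 is strictly dominated.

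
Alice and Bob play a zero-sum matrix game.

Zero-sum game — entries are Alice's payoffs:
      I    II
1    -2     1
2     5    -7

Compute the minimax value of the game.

Row minima are -2 and -7, so Alice's maximin is -2; column maxima are 5 and 1, so Bob's minimax is 1. These differ, so the equilibrium is in mixed strategies.
Let Alice play 1 with probability p. Bob is indifferent when −2p + 5(1−p) = p − 7(1−p), giving p = 4/5.
Let Bob play I with probability q. Alice is indifferent when −2q + (1−q) = 5q − 7(1−q), giving q = 8/15.
The value is -2·(8/15) + (1)·(7/15) = -3/5.

-3/5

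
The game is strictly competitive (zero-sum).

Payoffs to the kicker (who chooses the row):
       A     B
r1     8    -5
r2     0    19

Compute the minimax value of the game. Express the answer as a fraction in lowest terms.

19/4

Row minima are -5 and 0, so the kicker's maximin is 0; column maxima are 8 and 19, so the goalkeeper's minimax is 8. These differ, so the equilibrium is in mixed strategies.
Let the kicker play r1 with probability p. The goalkeeper is indifferent when 8p = −5p + 19(1−p), giving p = 19/32.
Let the goalkeeper play A with probability q. The kicker is indifferent when 8q − 5(1−q) = 19(1−q), giving q = 3/4.
The value is 8·(3/4) + (-5)·(1/4) = 19/4.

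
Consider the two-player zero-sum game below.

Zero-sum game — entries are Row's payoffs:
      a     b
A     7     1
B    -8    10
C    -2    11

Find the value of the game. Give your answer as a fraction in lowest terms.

Row B is strictly dominated by row C, so Row never plays it.
The remaining 2×2 game on (A, C) × (a, b) has no saddle point. Let Row play A with probability p; indifference gives 7p − 2(1−p) = p + 11(1−p), so p = 13/19.
Similarly Column's optimal q on a is 10/19, and the value is 7·(10/19) + (1)·(9/19) = 79/19.

79/19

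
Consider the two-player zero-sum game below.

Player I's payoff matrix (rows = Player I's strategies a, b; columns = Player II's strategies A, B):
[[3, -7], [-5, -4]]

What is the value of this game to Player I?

-47/11

Row minima are -7 and -5, so Player I's maximin is -5; column maxima are 3 and -4, so Player II's minimax is -4. These differ, so the equilibrium is in mixed strategies.
Let Player I play a with probability p. Player II is indifferent when 3p − 5(1−p) = −7p − 4(1−p), giving p = 1/11.
Let Player II play A with probability q. Player I is indifferent when 3q − 7(1−q) = −5q − 4(1−q), giving q = 3/11.
The value is 3·(3/11) + (-7)·(8/11) = -47/11.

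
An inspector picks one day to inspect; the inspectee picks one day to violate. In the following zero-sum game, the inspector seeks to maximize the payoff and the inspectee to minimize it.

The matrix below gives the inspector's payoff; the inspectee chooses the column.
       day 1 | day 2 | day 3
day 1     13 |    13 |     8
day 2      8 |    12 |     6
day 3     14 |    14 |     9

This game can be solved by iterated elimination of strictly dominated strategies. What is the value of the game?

Column day 2 is strictly dominated by day 3 for the inspectee (8<13, 6<12, 9<14); eliminate day 2.
Column day 1 is strictly dominated by day 3 for the inspectee (8<13, 6<8, 9<14); eliminate day 1.
Row day 2 is strictly dominated by row day 1 (8>6); eliminate day 2.
Row day 1 is strictly dominated by row day 3 (9>8); eliminate day 1.
Only (day 3, day 3) remains, with payoff 9.

9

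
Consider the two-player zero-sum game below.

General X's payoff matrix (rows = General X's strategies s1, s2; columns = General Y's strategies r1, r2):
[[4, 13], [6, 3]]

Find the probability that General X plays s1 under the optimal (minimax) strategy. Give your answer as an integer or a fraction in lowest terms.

Row minima are 4 and 3, so General X's maximin is 4; column maxima are 6 and 13, so General Y's minimax is 6. These differ, so the equilibrium is in mixed strategies.
Let General X play s1 with probability p. General Y is indifferent when 4p + 6(1−p) = 13p + 3(1−p), giving p = 1/4.

1/4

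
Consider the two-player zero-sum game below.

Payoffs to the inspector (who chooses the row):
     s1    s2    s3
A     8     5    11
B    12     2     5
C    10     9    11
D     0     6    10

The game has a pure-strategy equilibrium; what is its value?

Row minima: 5, 2, 9, 0 → the inspector's maximin is 9.
Column maxima: 12, 9, 11 → the inspectee's minimax is 9.
They coincide at (C, s2), so the value is 9.

9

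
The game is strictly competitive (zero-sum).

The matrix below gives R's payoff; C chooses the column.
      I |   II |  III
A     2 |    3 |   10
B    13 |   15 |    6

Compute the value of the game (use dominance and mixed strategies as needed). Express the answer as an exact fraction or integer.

118/15

Column II is strictly dominated by I for C (it gives R more in every row).
The remaining 2×2 game on (A, B) × (I, III) has no saddle point. Let R play A with probability p; indifference gives 2p + 13(1−p) = 10p + 6(1−p), so p = 7/15.
Similarly C's optimal q on I is 4/15, and the value is 2·(4/15) + (10)·(11/15) = 118/15.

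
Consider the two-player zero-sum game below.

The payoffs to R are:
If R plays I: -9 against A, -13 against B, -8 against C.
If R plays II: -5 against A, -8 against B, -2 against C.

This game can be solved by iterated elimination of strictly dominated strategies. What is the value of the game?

-8

Column A is strictly dominated by B for C (-13<-9, -8<-5); eliminate A.
Row I is strictly dominated by row II (-8>-13, -2>-8); eliminate I.
Column C is strictly dominated by B for C (-8<-2); eliminate C.
Only (II, B) remains, with payoff -8.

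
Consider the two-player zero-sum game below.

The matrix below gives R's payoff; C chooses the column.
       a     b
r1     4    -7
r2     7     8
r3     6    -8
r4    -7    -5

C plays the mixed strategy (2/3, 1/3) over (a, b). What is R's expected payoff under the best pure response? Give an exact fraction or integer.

r1: (4)·(2/3) + (-7)·(1/3) = 1/3.
r2: (7)·(2/3) + (8)·(1/3) = 22/3.
r3: (6)·(2/3) + (-8)·(1/3) = 4/3.
r4: (-7)·(2/3) + (-5)·(1/3) = -19/3.
The best pure response is r2 with expected payoff 22/3.

22/3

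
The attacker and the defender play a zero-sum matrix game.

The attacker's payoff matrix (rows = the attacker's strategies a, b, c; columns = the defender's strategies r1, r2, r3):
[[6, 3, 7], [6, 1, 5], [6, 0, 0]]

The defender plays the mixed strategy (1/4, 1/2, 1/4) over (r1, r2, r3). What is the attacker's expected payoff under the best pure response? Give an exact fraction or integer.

19/4

a: (6)·(1/4) + (3)·(1/2) + (7)·(1/4) = 19/4.
b: (6)·(1/4) + (1)·(1/2) + (5)·(1/4) = 13/4.
c: (6)·(1/4) + (0)·(1/2) + (0)·(1/4) = 3/2.
The best pure response is a with expected payoff 19/4.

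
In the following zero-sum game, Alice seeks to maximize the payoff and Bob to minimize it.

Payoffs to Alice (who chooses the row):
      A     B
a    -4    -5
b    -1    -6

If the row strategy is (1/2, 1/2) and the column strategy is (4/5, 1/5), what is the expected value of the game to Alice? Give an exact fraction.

Against (4/5, 1/5), each row's expected payoff is a: -21/5; b: -2.
Taking the (1/2, 1/2)-weighted average: (1/2)·(-21/5) + (1/2)·(-2) = -31/10.

-31/10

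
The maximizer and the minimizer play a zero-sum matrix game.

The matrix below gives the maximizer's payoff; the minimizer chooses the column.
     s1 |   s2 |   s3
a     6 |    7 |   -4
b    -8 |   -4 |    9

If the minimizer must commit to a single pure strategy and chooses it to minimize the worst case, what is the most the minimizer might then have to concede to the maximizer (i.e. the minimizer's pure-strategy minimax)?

The worst case (largest entry) in each column is s1: 6, s2: 7, s3: 9.
The best (smallest) of these is 6.

6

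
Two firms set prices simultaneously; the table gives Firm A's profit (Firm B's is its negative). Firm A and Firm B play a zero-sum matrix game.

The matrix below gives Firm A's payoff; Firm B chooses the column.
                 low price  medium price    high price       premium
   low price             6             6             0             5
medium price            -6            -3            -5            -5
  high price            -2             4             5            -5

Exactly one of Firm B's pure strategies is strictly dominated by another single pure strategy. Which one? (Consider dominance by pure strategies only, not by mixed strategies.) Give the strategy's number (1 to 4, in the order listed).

Firm B prefers columns that give Firm A less. Compare medium price with premium: 5 < 6, -5 < -3, -5 < 4.
So premium strictly dominates medium price for Firm B; medium price is strictly dominated.

2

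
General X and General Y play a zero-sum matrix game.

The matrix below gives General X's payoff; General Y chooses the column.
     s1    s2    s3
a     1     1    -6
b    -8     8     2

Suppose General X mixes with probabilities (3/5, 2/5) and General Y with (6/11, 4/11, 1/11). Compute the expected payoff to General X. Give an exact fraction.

-16/55

Against (6/11, 4/11, 1/11), each row's expected payoff is a: 4/11; b: -14/11.
Taking the (3/5, 2/5)-weighted average: (3/5)·(4/11) + (2/5)·(-14/11) = -16/55.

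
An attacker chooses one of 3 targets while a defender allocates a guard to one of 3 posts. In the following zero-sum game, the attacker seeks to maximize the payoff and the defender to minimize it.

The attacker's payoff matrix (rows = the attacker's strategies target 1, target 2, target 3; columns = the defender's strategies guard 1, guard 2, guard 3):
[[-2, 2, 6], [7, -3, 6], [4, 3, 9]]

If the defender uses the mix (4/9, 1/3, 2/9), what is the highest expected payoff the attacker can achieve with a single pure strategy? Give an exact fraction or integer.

target 1: (-2)·(4/9) + (2)·(1/3) + (6)·(2/9) = 10/9.
target 2: (7)·(4/9) + (-3)·(1/3) + (6)·(2/9) = 31/9.
target 3: (4)·(4/9) + (3)·(1/3) + (9)·(2/9) = 43/9.
The best pure response is target 3 with expected payoff 43/9.

43/9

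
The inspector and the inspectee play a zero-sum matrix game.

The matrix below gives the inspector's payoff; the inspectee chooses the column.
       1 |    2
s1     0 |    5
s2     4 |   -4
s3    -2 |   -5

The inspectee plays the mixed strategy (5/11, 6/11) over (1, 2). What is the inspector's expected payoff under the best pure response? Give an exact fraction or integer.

30/11

s1: (0)·(5/11) + (5)·(6/11) = 30/11.
s2: (4)·(5/11) + (-4)·(6/11) = -4/11.
s3: (-2)·(5/11) + (-5)·(6/11) = -40/11.
The best pure response is s1 with expected payoff 30/11.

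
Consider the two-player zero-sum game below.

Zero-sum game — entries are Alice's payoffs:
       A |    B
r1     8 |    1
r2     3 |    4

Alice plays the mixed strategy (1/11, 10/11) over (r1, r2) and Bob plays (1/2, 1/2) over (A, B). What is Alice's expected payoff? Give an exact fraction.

Against (1/2, 1/2), each row's expected payoff is r1: 9/2; r2: 7/2.
Taking the (1/11, 10/11)-weighted average: (1/11)·(9/2) + (10/11)·(7/2) = 79/22.

79/22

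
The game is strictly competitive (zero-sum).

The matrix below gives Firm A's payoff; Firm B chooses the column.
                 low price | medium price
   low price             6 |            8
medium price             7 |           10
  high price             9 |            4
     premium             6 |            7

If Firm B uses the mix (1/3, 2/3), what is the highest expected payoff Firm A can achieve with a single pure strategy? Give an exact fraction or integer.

9

low price: (6)·(1/3) + (8)·(2/3) = 22/3.
medium price: (7)·(1/3) + (10)·(2/3) = 9.
high price: (9)·(1/3) + (4)·(2/3) = 17/3.
premium: (6)·(1/3) + (7)·(2/3) = 20/3.
The best pure response is medium price with expected payoff 9.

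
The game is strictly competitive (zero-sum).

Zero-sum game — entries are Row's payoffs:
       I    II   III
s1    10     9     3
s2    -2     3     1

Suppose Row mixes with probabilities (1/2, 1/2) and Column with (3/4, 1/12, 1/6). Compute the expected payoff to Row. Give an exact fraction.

Against (3/4, 1/12, 1/6), each row's expected payoff is s1: 35/4; s2: -13/12.
Taking the (1/2, 1/2)-weighted average: (1/2)·(35/4) + (1/2)·(-13/12) = 23/6.

23/6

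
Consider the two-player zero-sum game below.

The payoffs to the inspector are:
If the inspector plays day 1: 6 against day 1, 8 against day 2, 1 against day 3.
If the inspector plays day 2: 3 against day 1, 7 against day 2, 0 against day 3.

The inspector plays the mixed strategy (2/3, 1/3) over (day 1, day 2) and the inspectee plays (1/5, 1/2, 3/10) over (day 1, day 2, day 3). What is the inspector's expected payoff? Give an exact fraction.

Against (1/5, 1/2, 3/10), each row's expected payoff is day 1: 11/2; day 2: 41/10.
Taking the (2/3, 1/3)-weighted average: (2/3)·(11/2) + (1/3)·(41/10) = 151/30.

151/30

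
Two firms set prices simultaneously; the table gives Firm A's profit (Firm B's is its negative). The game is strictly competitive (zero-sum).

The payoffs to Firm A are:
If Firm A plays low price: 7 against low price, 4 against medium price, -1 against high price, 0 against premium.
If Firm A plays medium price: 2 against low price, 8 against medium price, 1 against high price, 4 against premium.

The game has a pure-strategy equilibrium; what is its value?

1

Row minima: -1, 1 → Firm A's maximin is 1.
Column maxima: 7, 8, 1, 4 → Firm B's minimax is 1.
They coincide at (medium price, high price), so the value is 1.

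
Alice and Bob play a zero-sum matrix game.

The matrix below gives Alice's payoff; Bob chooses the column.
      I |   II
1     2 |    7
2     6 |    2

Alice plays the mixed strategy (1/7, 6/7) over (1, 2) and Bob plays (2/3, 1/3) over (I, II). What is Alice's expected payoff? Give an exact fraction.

Against (2/3, 1/3), each row's expected payoff is 1: 11/3; 2: 14/3.
Taking the (1/7, 6/7)-weighted average: (1/7)·(11/3) + (6/7)·(14/3) = 95/21.

95/21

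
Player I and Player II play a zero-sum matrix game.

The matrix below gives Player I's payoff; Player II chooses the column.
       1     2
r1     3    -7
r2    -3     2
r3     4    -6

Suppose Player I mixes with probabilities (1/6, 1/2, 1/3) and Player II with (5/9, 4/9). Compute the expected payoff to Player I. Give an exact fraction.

-7/9

Against (5/9, 4/9), each row's expected payoff is r1: -13/9; r2: -7/9; r3: -4/9.
Taking the (1/6, 1/2, 1/3)-weighted average: (1/6)·(-13/9) + (1/2)·(-7/9) + (1/3)·(-4/9) = -7/9.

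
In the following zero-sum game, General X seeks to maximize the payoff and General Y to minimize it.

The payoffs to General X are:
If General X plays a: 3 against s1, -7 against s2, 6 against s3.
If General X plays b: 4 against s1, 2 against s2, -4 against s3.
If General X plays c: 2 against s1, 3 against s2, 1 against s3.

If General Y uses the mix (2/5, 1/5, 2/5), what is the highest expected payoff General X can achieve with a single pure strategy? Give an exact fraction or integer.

11/5

a: (3)·(2/5) + (-7)·(1/5) + (6)·(2/5) = 11/5.
b: (4)·(2/5) + (2)·(1/5) + (-4)·(2/5) = 2/5.
c: (2)·(2/5) + (3)·(1/5) + (1)·(2/5) = 9/5.
The best pure response is a with expected payoff 11/5.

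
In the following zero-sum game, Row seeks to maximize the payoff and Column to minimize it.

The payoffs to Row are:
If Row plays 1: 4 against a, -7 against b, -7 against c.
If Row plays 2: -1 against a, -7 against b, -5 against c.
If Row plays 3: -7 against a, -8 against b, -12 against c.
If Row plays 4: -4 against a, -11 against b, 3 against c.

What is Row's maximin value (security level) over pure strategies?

The worst-case payoff for each row is 1: -7, 2: -7, 3: -12, 4: -11.
The best of these is -7.

-7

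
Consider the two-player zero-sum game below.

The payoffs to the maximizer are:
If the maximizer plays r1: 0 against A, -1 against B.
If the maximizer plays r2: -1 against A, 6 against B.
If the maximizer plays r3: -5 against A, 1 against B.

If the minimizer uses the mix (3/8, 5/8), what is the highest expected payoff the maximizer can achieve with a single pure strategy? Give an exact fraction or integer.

r1: (0)·(3/8) + (-1)·(5/8) = -5/8.
r2: (-1)·(3/8) + (6)·(5/8) = 27/8.
r3: (-5)·(3/8) + (1)·(5/8) = -5/4.
The best pure response is r2 with expected payoff 27/8.

27/8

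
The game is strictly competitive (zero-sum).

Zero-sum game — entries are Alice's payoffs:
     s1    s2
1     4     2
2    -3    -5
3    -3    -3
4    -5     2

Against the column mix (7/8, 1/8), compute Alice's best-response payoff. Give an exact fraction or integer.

15/4

1: (4)·(7/8) + (2)·(1/8) = 15/4.
2: (-3)·(7/8) + (-5)·(1/8) = -13/4.
3: (-3)·(7/8) + (-3)·(1/8) = -3.
4: (-5)·(7/8) + (2)·(1/8) = -33/8.
The best pure response is 1 with expected payoff 15/4.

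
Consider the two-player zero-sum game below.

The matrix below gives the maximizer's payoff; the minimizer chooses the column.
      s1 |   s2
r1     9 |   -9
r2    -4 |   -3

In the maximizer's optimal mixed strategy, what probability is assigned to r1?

1/19

Row minima are -9 and -4, so the maximizer's maximin is -4; column maxima are 9 and -3, so the minimizer's minimax is -3. These differ, so the equilibrium is in mixed strategies.
Let the maximizer play r1 with probability p. The minimizer is indifferent when 9p − 4(1−p) = −9p − 3(1−p), giving p = 1/19.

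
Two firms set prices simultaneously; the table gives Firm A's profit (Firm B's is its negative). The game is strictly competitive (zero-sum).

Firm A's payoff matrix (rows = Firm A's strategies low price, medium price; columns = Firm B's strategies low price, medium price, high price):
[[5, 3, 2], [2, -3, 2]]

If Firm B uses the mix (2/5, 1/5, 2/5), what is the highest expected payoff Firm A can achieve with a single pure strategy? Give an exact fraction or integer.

17/5

low price: (5)·(2/5) + (3)·(1/5) + (2)·(2/5) = 17/5.
medium price: (2)·(2/5) + (-3)·(1/5) + (2)·(2/5) = 1.
The best pure response is low price with expected payoff 17/5.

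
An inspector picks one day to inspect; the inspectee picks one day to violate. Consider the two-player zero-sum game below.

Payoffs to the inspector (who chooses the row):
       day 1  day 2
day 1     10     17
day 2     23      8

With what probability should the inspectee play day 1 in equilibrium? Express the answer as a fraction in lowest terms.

Row minima are 10 and 8, so the inspector's maximin is 10; column maxima are 23 and 17, so the inspectee's minimax is 17. These differ, so the equilibrium is in mixed strategies.
Let the inspectee play day 1 with probability q. The inspector is indifferent when 10q + 17(1−q) = 23q + 8(1−q), giving q = 9/22.

9/22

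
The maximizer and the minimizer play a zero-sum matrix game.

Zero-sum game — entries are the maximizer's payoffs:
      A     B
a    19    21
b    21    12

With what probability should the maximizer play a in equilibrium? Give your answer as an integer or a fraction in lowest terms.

9/11

Row minima are 19 and 12, so the maximizer's maximin is 19; column maxima are 21 and 21, so the minimizer's minimax is 21. These differ, so the equilibrium is in mixed strategies.
Let the maximizer play a with probability p. The minimizer is indifferent when 19p + 21(1−p) = 21p + 12(1−p), giving p = 9/11.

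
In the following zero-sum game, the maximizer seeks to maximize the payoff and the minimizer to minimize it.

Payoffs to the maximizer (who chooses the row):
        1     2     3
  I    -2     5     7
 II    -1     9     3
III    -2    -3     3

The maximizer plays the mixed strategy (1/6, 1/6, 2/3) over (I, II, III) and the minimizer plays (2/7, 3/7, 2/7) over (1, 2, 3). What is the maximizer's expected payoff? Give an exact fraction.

Against (2/7, 3/7, 2/7), each row's expected payoff is I: 25/7; II: 31/7; III: -1.
Taking the (1/6, 1/6, 2/3)-weighted average: (1/6)·(25/7) + (1/6)·(31/7) + (2/3)·(-1) = 2/3.

2/3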